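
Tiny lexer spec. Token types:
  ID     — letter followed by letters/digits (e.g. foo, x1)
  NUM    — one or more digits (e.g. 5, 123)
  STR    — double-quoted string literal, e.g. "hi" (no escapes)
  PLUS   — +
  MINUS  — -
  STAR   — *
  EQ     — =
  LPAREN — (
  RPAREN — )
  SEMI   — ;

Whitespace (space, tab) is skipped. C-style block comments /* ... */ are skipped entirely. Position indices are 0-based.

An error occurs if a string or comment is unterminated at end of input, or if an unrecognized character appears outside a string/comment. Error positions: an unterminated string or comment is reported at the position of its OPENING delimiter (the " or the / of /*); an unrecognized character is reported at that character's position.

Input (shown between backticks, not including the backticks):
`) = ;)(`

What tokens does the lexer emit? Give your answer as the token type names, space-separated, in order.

pos=0: emit RPAREN ')'
pos=2: emit EQ '='
pos=4: emit SEMI ';'
pos=5: emit RPAREN ')'
pos=6: emit LPAREN '('
DONE. 5 tokens: [RPAREN, EQ, SEMI, RPAREN, LPAREN]

Answer: RPAREN EQ SEMI RPAREN LPAREN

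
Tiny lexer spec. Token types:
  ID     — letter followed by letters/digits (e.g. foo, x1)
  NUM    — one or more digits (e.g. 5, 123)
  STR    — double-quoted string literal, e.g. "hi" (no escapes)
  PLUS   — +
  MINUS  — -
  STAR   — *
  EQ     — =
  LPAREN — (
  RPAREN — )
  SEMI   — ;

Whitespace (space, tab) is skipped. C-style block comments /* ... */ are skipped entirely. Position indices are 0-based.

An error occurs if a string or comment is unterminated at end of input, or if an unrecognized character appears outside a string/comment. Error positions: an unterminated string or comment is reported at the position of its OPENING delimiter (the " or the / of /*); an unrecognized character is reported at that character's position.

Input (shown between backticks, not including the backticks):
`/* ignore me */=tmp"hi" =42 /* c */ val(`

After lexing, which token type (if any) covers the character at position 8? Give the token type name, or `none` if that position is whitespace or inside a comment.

Answer: none

Derivation:
pos=0: enter COMMENT mode (saw '/*')
exit COMMENT mode (now at pos=15)
pos=15: emit EQ '='
pos=16: emit ID 'tmp' (now at pos=19)
pos=19: enter STRING mode
pos=19: emit STR "hi" (now at pos=23)
pos=24: emit EQ '='
pos=25: emit NUM '42' (now at pos=27)
pos=28: enter COMMENT mode (saw '/*')
exit COMMENT mode (now at pos=35)
pos=36: emit ID 'val' (now at pos=39)
pos=39: emit LPAREN '('
DONE. 7 tokens: [EQ, ID, STR, EQ, NUM, ID, LPAREN]
Position 8: char is 'e' -> none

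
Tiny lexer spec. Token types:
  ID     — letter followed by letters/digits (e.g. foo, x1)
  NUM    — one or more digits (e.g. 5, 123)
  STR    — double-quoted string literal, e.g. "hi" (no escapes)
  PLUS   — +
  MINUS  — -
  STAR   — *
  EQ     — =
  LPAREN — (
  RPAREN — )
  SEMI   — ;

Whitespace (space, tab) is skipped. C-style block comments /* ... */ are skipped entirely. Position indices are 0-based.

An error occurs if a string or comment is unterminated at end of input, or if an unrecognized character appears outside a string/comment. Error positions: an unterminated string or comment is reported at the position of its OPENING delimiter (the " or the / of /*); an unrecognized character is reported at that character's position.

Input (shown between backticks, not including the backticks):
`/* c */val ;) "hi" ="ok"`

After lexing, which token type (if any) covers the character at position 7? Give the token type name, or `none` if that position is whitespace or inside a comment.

pos=0: enter COMMENT mode (saw '/*')
exit COMMENT mode (now at pos=7)
pos=7: emit ID 'val' (now at pos=10)
pos=11: emit SEMI ';'
pos=12: emit RPAREN ')'
pos=14: enter STRING mode
pos=14: emit STR "hi" (now at pos=18)
pos=19: emit EQ '='
pos=20: enter STRING mode
pos=20: emit STR "ok" (now at pos=24)
DONE. 6 tokens: [ID, SEMI, RPAREN, STR, EQ, STR]
Position 7: char is 'v' -> ID

Answer: ID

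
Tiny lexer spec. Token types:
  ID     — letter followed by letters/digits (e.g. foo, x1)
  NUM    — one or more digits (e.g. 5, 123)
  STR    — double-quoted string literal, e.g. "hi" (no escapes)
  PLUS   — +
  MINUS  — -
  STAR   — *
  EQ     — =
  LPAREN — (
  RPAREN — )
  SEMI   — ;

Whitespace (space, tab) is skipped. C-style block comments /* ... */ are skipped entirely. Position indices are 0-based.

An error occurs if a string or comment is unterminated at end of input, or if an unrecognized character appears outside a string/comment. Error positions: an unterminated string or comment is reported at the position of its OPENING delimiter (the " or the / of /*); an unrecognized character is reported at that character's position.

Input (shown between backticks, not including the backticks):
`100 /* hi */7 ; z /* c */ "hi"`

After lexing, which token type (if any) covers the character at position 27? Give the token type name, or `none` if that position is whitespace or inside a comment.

pos=0: emit NUM '100' (now at pos=3)
pos=4: enter COMMENT mode (saw '/*')
exit COMMENT mode (now at pos=12)
pos=12: emit NUM '7' (now at pos=13)
pos=14: emit SEMI ';'
pos=16: emit ID 'z' (now at pos=17)
pos=18: enter COMMENT mode (saw '/*')
exit COMMENT mode (now at pos=25)
pos=26: enter STRING mode
pos=26: emit STR "hi" (now at pos=30)
DONE. 5 tokens: [NUM, NUM, SEMI, ID, STR]
Position 27: char is 'h' -> STR

Answer: STR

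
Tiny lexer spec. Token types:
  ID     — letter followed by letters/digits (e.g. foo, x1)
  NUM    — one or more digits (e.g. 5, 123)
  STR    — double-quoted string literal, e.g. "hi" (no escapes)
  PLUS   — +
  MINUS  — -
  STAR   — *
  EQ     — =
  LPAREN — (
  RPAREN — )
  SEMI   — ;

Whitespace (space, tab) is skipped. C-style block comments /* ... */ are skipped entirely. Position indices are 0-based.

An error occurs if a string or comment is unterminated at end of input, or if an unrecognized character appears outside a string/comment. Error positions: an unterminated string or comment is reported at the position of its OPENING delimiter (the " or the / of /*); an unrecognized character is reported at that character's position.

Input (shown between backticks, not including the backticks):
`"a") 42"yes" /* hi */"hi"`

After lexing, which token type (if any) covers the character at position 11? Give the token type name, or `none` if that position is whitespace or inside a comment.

pos=0: enter STRING mode
pos=0: emit STR "a" (now at pos=3)
pos=3: emit RPAREN ')'
pos=5: emit NUM '42' (now at pos=7)
pos=7: enter STRING mode
pos=7: emit STR "yes" (now at pos=12)
pos=13: enter COMMENT mode (saw '/*')
exit COMMENT mode (now at pos=21)
pos=21: enter STRING mode
pos=21: emit STR "hi" (now at pos=25)
DONE. 5 tokens: [STR, RPAREN, NUM, STR, STR]
Position 11: char is '"' -> STR

Answer: STR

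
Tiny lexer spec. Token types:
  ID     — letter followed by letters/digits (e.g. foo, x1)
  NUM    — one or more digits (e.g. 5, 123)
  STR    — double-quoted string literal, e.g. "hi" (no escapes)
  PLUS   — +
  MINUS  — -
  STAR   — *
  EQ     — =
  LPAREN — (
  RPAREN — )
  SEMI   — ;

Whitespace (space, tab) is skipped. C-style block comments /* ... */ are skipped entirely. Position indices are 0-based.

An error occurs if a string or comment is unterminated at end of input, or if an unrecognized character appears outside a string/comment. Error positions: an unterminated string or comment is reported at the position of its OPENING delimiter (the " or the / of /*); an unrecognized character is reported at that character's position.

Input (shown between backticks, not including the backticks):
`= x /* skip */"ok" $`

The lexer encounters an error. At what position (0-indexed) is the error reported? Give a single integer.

pos=0: emit EQ '='
pos=2: emit ID 'x' (now at pos=3)
pos=4: enter COMMENT mode (saw '/*')
exit COMMENT mode (now at pos=14)
pos=14: enter STRING mode
pos=14: emit STR "ok" (now at pos=18)
pos=19: ERROR — unrecognized char '$'

Answer: 19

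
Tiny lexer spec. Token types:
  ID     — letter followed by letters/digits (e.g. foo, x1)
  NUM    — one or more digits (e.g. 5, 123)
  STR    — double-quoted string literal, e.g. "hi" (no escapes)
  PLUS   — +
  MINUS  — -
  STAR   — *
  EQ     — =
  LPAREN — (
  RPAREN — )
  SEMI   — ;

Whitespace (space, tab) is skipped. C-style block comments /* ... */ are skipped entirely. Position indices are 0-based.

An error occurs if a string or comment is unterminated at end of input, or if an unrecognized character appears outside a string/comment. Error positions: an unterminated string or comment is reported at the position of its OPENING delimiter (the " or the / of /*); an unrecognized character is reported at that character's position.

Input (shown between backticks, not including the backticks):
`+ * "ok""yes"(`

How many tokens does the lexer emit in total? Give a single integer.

Answer: 5

Derivation:
pos=0: emit PLUS '+'
pos=2: emit STAR '*'
pos=4: enter STRING mode
pos=4: emit STR "ok" (now at pos=8)
pos=8: enter STRING mode
pos=8: emit STR "yes" (now at pos=13)
pos=13: emit LPAREN '('
DONE. 5 tokens: [PLUS, STAR, STR, STR, LPAREN]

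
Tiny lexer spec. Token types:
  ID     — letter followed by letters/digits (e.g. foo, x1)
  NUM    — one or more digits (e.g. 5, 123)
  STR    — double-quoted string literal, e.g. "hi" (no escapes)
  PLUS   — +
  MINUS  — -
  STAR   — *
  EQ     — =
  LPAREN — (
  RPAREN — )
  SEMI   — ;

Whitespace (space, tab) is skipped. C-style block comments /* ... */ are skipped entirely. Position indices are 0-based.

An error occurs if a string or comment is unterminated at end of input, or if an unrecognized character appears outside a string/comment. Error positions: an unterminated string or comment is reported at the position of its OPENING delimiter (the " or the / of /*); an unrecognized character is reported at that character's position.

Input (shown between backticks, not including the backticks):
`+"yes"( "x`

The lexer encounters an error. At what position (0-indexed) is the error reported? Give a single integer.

Answer: 8

Derivation:
pos=0: emit PLUS '+'
pos=1: enter STRING mode
pos=1: emit STR "yes" (now at pos=6)
pos=6: emit LPAREN '('
pos=8: enter STRING mode
pos=8: ERROR — unterminated string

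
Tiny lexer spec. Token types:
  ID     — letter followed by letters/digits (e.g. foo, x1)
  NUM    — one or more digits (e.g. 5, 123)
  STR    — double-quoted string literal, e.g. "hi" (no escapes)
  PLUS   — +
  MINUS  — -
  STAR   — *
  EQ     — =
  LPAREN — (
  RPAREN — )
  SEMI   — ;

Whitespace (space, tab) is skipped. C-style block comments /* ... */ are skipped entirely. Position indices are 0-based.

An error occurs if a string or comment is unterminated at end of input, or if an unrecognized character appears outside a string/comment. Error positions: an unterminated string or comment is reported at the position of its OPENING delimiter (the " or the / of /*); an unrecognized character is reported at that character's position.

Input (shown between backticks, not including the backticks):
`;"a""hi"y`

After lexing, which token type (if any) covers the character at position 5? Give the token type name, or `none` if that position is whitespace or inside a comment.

pos=0: emit SEMI ';'
pos=1: enter STRING mode
pos=1: emit STR "a" (now at pos=4)
pos=4: enter STRING mode
pos=4: emit STR "hi" (now at pos=8)
pos=8: emit ID 'y' (now at pos=9)
DONE. 4 tokens: [SEMI, STR, STR, ID]
Position 5: char is 'h' -> STR

Answer: STR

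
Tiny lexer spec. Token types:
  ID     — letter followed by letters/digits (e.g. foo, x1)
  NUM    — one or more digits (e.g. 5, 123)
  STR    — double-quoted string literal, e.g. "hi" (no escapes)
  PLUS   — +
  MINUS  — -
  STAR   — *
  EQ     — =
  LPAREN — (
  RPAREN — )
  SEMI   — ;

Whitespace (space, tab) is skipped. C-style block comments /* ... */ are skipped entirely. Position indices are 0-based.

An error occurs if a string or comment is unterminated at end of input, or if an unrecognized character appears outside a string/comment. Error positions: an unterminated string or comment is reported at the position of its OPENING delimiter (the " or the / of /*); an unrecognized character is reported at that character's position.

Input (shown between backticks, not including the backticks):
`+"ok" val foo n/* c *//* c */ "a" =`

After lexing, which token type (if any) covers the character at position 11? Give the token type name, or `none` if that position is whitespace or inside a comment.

pos=0: emit PLUS '+'
pos=1: enter STRING mode
pos=1: emit STR "ok" (now at pos=5)
pos=6: emit ID 'val' (now at pos=9)
pos=10: emit ID 'foo' (now at pos=13)
pos=14: emit ID 'n' (now at pos=15)
pos=15: enter COMMENT mode (saw '/*')
exit COMMENT mode (now at pos=22)
pos=22: enter COMMENT mode (saw '/*')
exit COMMENT mode (now at pos=29)
pos=30: enter STRING mode
pos=30: emit STR "a" (now at pos=33)
pos=34: emit EQ '='
DONE. 7 tokens: [PLUS, STR, ID, ID, ID, STR, EQ]
Position 11: char is 'o' -> ID

Answer: ID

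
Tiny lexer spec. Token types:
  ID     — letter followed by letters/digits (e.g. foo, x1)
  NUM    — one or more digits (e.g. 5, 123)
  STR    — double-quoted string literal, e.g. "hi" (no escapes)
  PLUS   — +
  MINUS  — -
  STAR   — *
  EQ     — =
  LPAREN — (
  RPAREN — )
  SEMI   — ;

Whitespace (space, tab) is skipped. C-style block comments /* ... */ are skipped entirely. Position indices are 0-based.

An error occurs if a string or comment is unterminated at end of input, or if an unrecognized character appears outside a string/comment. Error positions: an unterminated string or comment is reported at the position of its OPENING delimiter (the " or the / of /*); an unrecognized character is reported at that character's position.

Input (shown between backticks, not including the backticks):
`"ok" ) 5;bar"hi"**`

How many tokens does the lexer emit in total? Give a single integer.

pos=0: enter STRING mode
pos=0: emit STR "ok" (now at pos=4)
pos=5: emit RPAREN ')'
pos=7: emit NUM '5' (now at pos=8)
pos=8: emit SEMI ';'
pos=9: emit ID 'bar' (now at pos=12)
pos=12: enter STRING mode
pos=12: emit STR "hi" (now at pos=16)
pos=16: emit STAR '*'
pos=17: emit STAR '*'
DONE. 8 tokens: [STR, RPAREN, NUM, SEMI, ID, STR, STAR, STAR]

Answer: 8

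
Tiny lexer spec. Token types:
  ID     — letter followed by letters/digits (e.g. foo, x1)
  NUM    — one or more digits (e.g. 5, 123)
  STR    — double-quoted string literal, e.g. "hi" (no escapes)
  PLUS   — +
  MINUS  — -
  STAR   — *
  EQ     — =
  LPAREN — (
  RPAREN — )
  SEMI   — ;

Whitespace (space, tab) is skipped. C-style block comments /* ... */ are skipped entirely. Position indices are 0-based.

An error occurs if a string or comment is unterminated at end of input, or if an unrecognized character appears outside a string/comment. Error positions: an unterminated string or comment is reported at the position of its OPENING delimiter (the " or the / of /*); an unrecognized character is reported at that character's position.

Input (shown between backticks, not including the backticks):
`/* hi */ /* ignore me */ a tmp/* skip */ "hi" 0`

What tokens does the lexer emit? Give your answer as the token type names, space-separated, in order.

pos=0: enter COMMENT mode (saw '/*')
exit COMMENT mode (now at pos=8)
pos=9: enter COMMENT mode (saw '/*')
exit COMMENT mode (now at pos=24)
pos=25: emit ID 'a' (now at pos=26)
pos=27: emit ID 'tmp' (now at pos=30)
pos=30: enter COMMENT mode (saw '/*')
exit COMMENT mode (now at pos=40)
pos=41: enter STRING mode
pos=41: emit STR "hi" (now at pos=45)
pos=46: emit NUM '0' (now at pos=47)
DONE. 4 tokens: [ID, ID, STR, NUM]

Answer: ID ID STR NUM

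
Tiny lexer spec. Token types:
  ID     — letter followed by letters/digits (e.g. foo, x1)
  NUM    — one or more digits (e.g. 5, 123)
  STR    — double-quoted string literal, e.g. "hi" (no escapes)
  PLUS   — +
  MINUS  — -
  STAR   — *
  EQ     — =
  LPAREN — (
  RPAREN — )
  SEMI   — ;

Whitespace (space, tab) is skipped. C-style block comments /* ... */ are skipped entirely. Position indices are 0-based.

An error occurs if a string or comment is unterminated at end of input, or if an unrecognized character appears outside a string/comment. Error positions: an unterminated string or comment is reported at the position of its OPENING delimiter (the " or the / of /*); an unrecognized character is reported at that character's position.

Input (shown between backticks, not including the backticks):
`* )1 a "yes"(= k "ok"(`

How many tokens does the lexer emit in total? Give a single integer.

Answer: 10

Derivation:
pos=0: emit STAR '*'
pos=2: emit RPAREN ')'
pos=3: emit NUM '1' (now at pos=4)
pos=5: emit ID 'a' (now at pos=6)
pos=7: enter STRING mode
pos=7: emit STR "yes" (now at pos=12)
pos=12: emit LPAREN '('
pos=13: emit EQ '='
pos=15: emit ID 'k' (now at pos=16)
pos=17: enter STRING mode
pos=17: emit STR "ok" (now at pos=21)
pos=21: emit LPAREN '('
DONE. 10 tokens: [STAR, RPAREN, NUM, ID, STR, LPAREN, EQ, ID, STR, LPAREN]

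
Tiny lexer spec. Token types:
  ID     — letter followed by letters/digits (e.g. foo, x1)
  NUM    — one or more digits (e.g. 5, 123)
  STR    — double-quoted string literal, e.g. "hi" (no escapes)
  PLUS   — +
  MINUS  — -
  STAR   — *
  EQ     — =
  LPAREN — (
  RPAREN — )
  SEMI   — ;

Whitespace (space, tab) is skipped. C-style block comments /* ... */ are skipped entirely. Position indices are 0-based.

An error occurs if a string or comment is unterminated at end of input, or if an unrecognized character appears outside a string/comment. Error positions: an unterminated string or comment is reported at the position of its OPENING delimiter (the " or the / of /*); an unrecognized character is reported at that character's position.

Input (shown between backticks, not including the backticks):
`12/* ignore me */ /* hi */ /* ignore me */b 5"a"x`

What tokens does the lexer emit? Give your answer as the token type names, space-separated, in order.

Answer: NUM ID NUM STR ID

Derivation:
pos=0: emit NUM '12' (now at pos=2)
pos=2: enter COMMENT mode (saw '/*')
exit COMMENT mode (now at pos=17)
pos=18: enter COMMENT mode (saw '/*')
exit COMMENT mode (now at pos=26)
pos=27: enter COMMENT mode (saw '/*')
exit COMMENT mode (now at pos=42)
pos=42: emit ID 'b' (now at pos=43)
pos=44: emit NUM '5' (now at pos=45)
pos=45: enter STRING mode
pos=45: emit STR "a" (now at pos=48)
pos=48: emit ID 'x' (now at pos=49)
DONE. 5 tokens: [NUM, ID, NUM, STR, ID]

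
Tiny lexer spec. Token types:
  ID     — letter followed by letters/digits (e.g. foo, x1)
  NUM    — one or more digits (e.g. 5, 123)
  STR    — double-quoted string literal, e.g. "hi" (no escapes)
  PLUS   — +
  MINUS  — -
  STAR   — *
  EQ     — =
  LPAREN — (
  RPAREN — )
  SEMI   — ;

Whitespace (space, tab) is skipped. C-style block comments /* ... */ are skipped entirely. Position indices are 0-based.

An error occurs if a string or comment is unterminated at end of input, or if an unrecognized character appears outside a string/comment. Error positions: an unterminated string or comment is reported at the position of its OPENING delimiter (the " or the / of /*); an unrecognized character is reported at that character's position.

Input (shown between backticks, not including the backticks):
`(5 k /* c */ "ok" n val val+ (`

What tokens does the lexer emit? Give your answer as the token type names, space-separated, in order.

pos=0: emit LPAREN '('
pos=1: emit NUM '5' (now at pos=2)
pos=3: emit ID 'k' (now at pos=4)
pos=5: enter COMMENT mode (saw '/*')
exit COMMENT mode (now at pos=12)
pos=13: enter STRING mode
pos=13: emit STR "ok" (now at pos=17)
pos=18: emit ID 'n' (now at pos=19)
pos=20: emit ID 'val' (now at pos=23)
pos=24: emit ID 'val' (now at pos=27)
pos=27: emit PLUS '+'
pos=29: emit LPAREN '('
DONE. 9 tokens: [LPAREN, NUM, ID, STR, ID, ID, ID, PLUS, LPAREN]

Answer: LPAREN NUM ID STR ID ID ID PLUS LPAREN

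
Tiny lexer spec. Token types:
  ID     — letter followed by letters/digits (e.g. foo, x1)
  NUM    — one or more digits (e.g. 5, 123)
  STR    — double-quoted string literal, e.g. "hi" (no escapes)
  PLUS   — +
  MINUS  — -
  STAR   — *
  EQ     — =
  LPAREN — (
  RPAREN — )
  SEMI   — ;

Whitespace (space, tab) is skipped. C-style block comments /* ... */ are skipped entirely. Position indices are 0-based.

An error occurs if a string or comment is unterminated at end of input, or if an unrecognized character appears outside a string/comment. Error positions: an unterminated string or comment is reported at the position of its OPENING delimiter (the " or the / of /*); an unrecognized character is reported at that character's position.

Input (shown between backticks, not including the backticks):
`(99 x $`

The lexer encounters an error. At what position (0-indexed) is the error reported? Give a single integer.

Answer: 6

Derivation:
pos=0: emit LPAREN '('
pos=1: emit NUM '99' (now at pos=3)
pos=4: emit ID 'x' (now at pos=5)
pos=6: ERROR — unrecognized char '$'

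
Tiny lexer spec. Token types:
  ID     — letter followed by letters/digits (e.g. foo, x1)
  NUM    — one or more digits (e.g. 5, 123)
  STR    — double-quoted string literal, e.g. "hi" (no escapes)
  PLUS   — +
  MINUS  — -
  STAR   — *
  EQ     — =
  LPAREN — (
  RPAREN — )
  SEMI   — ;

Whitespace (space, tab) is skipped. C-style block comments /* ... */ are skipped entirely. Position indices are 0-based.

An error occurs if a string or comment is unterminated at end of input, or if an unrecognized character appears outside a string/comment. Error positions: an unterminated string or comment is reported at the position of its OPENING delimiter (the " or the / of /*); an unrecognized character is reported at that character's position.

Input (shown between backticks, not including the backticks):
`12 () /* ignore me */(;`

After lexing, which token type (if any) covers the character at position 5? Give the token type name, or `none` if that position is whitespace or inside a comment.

pos=0: emit NUM '12' (now at pos=2)
pos=3: emit LPAREN '('
pos=4: emit RPAREN ')'
pos=6: enter COMMENT mode (saw '/*')
exit COMMENT mode (now at pos=21)
pos=21: emit LPAREN '('
pos=22: emit SEMI ';'
DONE. 5 tokens: [NUM, LPAREN, RPAREN, LPAREN, SEMI]
Position 5: char is ' ' -> none

Answer: none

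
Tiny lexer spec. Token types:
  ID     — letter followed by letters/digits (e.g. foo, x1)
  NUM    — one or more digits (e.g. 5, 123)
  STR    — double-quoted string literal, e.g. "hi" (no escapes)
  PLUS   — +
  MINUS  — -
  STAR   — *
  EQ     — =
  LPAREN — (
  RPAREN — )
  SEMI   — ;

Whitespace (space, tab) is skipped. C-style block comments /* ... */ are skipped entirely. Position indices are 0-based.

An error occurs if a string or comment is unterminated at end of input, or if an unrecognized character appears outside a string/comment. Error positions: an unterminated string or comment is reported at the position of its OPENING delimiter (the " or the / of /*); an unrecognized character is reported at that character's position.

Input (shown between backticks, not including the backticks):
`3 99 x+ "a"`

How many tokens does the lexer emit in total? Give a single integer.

pos=0: emit NUM '3' (now at pos=1)
pos=2: emit NUM '99' (now at pos=4)
pos=5: emit ID 'x' (now at pos=6)
pos=6: emit PLUS '+'
pos=8: enter STRING mode
pos=8: emit STR "a" (now at pos=11)
DONE. 5 tokens: [NUM, NUM, ID, PLUS, STR]

Answer: 5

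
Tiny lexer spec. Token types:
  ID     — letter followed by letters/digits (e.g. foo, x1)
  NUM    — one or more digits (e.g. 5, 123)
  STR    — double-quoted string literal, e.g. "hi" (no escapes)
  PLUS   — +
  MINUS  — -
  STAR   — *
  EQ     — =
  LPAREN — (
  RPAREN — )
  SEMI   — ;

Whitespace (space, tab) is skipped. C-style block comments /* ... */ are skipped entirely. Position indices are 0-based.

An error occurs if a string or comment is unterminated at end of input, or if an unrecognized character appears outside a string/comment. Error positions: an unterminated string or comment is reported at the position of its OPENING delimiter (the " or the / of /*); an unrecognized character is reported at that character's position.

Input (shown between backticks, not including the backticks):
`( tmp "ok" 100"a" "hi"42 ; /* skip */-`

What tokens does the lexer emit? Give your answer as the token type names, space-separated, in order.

Answer: LPAREN ID STR NUM STR STR NUM SEMI MINUS

Derivation:
pos=0: emit LPAREN '('
pos=2: emit ID 'tmp' (now at pos=5)
pos=6: enter STRING mode
pos=6: emit STR "ok" (now at pos=10)
pos=11: emit NUM '100' (now at pos=14)
pos=14: enter STRING mode
pos=14: emit STR "a" (now at pos=17)
pos=18: enter STRING mode
pos=18: emit STR "hi" (now at pos=22)
pos=22: emit NUM '42' (now at pos=24)
pos=25: emit SEMI ';'
pos=27: enter COMMENT mode (saw '/*')
exit COMMENT mode (now at pos=37)
pos=37: emit MINUS '-'
DONE. 9 tokens: [LPAREN, ID, STR, NUM, STR, STR, NUM, SEMI, MINUS]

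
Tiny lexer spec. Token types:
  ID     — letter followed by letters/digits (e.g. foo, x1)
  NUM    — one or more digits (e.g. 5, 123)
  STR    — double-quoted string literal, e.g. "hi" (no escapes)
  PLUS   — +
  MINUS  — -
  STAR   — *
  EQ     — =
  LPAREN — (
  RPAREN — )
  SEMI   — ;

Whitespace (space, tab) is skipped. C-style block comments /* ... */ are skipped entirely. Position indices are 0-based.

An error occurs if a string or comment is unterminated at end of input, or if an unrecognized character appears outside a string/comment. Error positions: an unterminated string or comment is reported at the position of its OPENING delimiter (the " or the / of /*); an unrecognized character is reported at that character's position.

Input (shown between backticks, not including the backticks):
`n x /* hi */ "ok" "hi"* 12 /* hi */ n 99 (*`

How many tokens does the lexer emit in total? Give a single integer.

Answer: 10

Derivation:
pos=0: emit ID 'n' (now at pos=1)
pos=2: emit ID 'x' (now at pos=3)
pos=4: enter COMMENT mode (saw '/*')
exit COMMENT mode (now at pos=12)
pos=13: enter STRING mode
pos=13: emit STR "ok" (now at pos=17)
pos=18: enter STRING mode
pos=18: emit STR "hi" (now at pos=22)
pos=22: emit STAR '*'
pos=24: emit NUM '12' (now at pos=26)
pos=27: enter COMMENT mode (saw '/*')
exit COMMENT mode (now at pos=35)
pos=36: emit ID 'n' (now at pos=37)
pos=38: emit NUM '99' (now at pos=40)
pos=41: emit LPAREN '('
pos=42: emit STAR '*'
DONE. 10 tokens: [ID, ID, STR, STR, STAR, NUM, ID, NUM, LPAREN, STAR]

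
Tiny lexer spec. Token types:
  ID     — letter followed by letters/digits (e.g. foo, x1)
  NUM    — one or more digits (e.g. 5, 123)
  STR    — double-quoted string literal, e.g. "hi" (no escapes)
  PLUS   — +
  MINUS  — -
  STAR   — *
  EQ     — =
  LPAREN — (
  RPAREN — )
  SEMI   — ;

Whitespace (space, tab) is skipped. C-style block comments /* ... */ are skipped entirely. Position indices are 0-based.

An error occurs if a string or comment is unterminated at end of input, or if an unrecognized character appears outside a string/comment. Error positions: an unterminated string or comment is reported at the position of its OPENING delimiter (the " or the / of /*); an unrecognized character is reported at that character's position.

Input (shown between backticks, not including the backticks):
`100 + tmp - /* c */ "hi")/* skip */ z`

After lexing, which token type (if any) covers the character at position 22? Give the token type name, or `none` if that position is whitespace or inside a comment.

pos=0: emit NUM '100' (now at pos=3)
pos=4: emit PLUS '+'
pos=6: emit ID 'tmp' (now at pos=9)
pos=10: emit MINUS '-'
pos=12: enter COMMENT mode (saw '/*')
exit COMMENT mode (now at pos=19)
pos=20: enter STRING mode
pos=20: emit STR "hi" (now at pos=24)
pos=24: emit RPAREN ')'
pos=25: enter COMMENT mode (saw '/*')
exit COMMENT mode (now at pos=35)
pos=36: emit ID 'z' (now at pos=37)
DONE. 7 tokens: [NUM, PLUS, ID, MINUS, STR, RPAREN, ID]
Position 22: char is 'i' -> STR

Answer: STR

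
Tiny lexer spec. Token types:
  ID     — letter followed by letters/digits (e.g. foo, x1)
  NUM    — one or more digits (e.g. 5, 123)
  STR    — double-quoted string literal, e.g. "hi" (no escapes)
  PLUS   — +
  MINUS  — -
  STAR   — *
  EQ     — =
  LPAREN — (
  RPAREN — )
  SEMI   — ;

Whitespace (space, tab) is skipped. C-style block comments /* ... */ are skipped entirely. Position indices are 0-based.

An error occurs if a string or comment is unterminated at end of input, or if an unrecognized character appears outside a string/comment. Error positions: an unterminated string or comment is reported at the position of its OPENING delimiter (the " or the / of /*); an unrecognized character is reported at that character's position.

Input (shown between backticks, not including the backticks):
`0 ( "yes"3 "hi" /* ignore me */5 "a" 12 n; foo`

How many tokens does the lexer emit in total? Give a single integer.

pos=0: emit NUM '0' (now at pos=1)
pos=2: emit LPAREN '('
pos=4: enter STRING mode
pos=4: emit STR "yes" (now at pos=9)
pos=9: emit NUM '3' (now at pos=10)
pos=11: enter STRING mode
pos=11: emit STR "hi" (now at pos=15)
pos=16: enter COMMENT mode (saw '/*')
exit COMMENT mode (now at pos=31)
pos=31: emit NUM '5' (now at pos=32)
pos=33: enter STRING mode
pos=33: emit STR "a" (now at pos=36)
pos=37: emit NUM '12' (now at pos=39)
pos=40: emit ID 'n' (now at pos=41)
pos=41: emit SEMI ';'
pos=43: emit ID 'foo' (now at pos=46)
DONE. 11 tokens: [NUM, LPAREN, STR, NUM, STR, NUM, STR, NUM, ID, SEMI, ID]

Answer: 11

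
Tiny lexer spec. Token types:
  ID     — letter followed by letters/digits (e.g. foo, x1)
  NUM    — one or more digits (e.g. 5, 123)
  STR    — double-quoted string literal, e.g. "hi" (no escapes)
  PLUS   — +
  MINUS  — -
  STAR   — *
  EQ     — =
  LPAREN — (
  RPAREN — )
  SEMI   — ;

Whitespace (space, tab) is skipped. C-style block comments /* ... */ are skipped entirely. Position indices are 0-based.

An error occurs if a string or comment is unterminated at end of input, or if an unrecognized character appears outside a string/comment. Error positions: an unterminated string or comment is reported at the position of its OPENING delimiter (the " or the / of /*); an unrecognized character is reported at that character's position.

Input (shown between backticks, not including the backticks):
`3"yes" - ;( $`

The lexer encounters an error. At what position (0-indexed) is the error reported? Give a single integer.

Answer: 12

Derivation:
pos=0: emit NUM '3' (now at pos=1)
pos=1: enter STRING mode
pos=1: emit STR "yes" (now at pos=6)
pos=7: emit MINUS '-'
pos=9: emit SEMI ';'
pos=10: emit LPAREN '('
pos=12: ERROR — unrecognized char '$'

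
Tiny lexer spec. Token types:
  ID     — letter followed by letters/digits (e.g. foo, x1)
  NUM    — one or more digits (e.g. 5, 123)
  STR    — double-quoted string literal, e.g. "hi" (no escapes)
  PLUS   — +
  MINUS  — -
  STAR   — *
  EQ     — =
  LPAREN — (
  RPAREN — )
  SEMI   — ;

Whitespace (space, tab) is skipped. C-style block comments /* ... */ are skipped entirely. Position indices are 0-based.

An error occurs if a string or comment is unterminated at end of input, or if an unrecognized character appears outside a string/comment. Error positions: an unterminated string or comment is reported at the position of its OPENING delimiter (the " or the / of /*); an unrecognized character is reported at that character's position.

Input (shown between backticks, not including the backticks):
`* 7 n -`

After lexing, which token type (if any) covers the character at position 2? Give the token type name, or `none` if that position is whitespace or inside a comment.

pos=0: emit STAR '*'
pos=2: emit NUM '7' (now at pos=3)
pos=4: emit ID 'n' (now at pos=5)
pos=6: emit MINUS '-'
DONE. 4 tokens: [STAR, NUM, ID, MINUS]
Position 2: char is '7' -> NUM

Answer: NUM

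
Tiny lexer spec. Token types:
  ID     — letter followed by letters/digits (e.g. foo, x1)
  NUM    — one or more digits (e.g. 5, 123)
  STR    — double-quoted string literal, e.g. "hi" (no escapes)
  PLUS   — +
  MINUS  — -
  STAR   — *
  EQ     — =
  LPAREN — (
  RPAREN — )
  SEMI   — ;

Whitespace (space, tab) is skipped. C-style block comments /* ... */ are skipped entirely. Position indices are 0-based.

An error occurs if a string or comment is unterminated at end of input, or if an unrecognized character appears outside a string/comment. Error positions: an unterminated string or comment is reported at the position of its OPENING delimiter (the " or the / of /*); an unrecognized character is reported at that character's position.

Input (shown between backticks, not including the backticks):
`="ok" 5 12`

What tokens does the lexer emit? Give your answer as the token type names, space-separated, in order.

pos=0: emit EQ '='
pos=1: enter STRING mode
pos=1: emit STR "ok" (now at pos=5)
pos=6: emit NUM '5' (now at pos=7)
pos=8: emit NUM '12' (now at pos=10)
DONE. 4 tokens: [EQ, STR, NUM, NUM]

Answer: EQ STR NUM NUM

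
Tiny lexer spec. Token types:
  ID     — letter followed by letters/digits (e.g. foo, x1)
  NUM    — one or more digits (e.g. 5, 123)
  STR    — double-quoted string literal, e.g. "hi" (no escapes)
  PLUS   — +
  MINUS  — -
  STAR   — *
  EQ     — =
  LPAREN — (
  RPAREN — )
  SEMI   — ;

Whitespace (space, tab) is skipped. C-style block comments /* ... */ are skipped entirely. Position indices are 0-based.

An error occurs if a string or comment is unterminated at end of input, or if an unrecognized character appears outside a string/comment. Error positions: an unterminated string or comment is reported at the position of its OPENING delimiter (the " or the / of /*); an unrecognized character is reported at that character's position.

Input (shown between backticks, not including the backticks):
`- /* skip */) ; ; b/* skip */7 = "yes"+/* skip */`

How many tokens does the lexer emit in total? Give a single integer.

Answer: 9

Derivation:
pos=0: emit MINUS '-'
pos=2: enter COMMENT mode (saw '/*')
exit COMMENT mode (now at pos=12)
pos=12: emit RPAREN ')'
pos=14: emit SEMI ';'
pos=16: emit SEMI ';'
pos=18: emit ID 'b' (now at pos=19)
pos=19: enter COMMENT mode (saw '/*')
exit COMMENT mode (now at pos=29)
pos=29: emit NUM '7' (now at pos=30)
pos=31: emit EQ '='
pos=33: enter STRING mode
pos=33: emit STR "yes" (now at pos=38)
pos=38: emit PLUS '+'
pos=39: enter COMMENT mode (saw '/*')
exit COMMENT mode (now at pos=49)
DONE. 9 tokens: [MINUS, RPAREN, SEMI, SEMI, ID, NUM, EQ, STR, PLUS]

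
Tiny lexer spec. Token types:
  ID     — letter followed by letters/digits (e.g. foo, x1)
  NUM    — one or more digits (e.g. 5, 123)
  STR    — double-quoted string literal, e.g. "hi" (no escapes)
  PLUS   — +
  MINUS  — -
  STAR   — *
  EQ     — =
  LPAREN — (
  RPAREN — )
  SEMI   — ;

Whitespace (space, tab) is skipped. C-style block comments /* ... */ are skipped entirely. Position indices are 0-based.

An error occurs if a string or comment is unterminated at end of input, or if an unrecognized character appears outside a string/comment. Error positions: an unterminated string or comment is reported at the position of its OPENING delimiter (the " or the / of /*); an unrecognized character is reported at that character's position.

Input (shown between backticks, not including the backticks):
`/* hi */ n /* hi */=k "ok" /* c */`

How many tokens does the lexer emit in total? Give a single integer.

Answer: 4

Derivation:
pos=0: enter COMMENT mode (saw '/*')
exit COMMENT mode (now at pos=8)
pos=9: emit ID 'n' (now at pos=10)
pos=11: enter COMMENT mode (saw '/*')
exit COMMENT mode (now at pos=19)
pos=19: emit EQ '='
pos=20: emit ID 'k' (now at pos=21)
pos=22: enter STRING mode
pos=22: emit STR "ok" (now at pos=26)
pos=27: enter COMMENT mode (saw '/*')
exit COMMENT mode (now at pos=34)
DONE. 4 tokens: [ID, EQ, ID, STR]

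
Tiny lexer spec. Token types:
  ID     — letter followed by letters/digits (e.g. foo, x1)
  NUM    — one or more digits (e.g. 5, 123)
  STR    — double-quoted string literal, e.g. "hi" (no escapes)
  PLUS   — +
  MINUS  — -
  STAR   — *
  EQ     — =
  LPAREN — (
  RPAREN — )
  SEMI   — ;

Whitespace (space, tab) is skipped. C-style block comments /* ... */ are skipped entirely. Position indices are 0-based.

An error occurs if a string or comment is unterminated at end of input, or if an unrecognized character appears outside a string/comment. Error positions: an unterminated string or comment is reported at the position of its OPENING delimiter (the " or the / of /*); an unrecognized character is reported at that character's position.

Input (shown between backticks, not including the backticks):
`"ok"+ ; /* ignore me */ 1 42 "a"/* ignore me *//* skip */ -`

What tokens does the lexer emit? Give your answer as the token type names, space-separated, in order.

Answer: STR PLUS SEMI NUM NUM STR MINUS

Derivation:
pos=0: enter STRING mode
pos=0: emit STR "ok" (now at pos=4)
pos=4: emit PLUS '+'
pos=6: emit SEMI ';'
pos=8: enter COMMENT mode (saw '/*')
exit COMMENT mode (now at pos=23)
pos=24: emit NUM '1' (now at pos=25)
pos=26: emit NUM '42' (now at pos=28)
pos=29: enter STRING mode
pos=29: emit STR "a" (now at pos=32)
pos=32: enter COMMENT mode (saw '/*')
exit COMMENT mode (now at pos=47)
pos=47: enter COMMENT mode (saw '/*')
exit COMMENT mode (now at pos=57)
pos=58: emit MINUS '-'
DONE. 7 tokens: [STR, PLUS, SEMI, NUM, NUM, STR, MINUS]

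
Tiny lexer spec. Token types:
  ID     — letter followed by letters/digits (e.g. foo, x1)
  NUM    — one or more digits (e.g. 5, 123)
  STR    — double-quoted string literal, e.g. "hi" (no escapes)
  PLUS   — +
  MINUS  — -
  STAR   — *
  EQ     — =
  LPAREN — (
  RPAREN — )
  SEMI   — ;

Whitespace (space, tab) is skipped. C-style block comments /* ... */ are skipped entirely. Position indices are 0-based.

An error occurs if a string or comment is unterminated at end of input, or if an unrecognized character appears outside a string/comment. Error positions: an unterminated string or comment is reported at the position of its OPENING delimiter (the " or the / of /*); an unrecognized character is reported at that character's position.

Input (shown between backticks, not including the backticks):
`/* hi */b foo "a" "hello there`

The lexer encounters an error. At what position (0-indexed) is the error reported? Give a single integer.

pos=0: enter COMMENT mode (saw '/*')
exit COMMENT mode (now at pos=8)
pos=8: emit ID 'b' (now at pos=9)
pos=10: emit ID 'foo' (now at pos=13)
pos=14: enter STRING mode
pos=14: emit STR "a" (now at pos=17)
pos=18: enter STRING mode
pos=18: ERROR — unterminated string

Answer: 18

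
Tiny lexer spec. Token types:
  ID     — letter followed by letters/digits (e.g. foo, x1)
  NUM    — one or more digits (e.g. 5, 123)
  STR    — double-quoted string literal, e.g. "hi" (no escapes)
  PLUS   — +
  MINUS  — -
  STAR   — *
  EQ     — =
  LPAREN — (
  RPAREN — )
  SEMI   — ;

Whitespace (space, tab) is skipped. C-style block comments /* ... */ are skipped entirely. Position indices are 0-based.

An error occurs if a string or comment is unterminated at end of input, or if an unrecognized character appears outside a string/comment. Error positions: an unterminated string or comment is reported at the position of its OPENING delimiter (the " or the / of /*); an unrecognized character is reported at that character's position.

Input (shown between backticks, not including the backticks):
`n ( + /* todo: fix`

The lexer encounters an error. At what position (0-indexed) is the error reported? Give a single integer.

pos=0: emit ID 'n' (now at pos=1)
pos=2: emit LPAREN '('
pos=4: emit PLUS '+'
pos=6: enter COMMENT mode (saw '/*')
pos=6: ERROR — unterminated comment (reached EOF)

Answer: 6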